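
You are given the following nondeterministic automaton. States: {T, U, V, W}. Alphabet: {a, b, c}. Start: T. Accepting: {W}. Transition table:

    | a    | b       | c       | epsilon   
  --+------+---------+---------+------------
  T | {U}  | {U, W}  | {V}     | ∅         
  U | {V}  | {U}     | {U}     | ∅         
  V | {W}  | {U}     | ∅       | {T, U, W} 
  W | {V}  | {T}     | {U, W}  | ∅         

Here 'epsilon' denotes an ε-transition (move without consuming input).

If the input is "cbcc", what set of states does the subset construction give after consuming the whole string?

{T, U, V, W}

Start in {T}.
Read 'c': T→{V}; union {V}; ε-closure = {T, U, V, W}.
Read 'b': T→{U, W}, U→{U}, V→{U}, W→{T}; now {T, U, W}.
Read 'c': T→{V}, U→{U}, W→{U, W}; union {U, V, W}; ε-closure = {T, U, V, W}.
Read 'c': T→{V}, U→{U}, V→∅, W→{U, W}; union {U, V, W}; ε-closure = {T, U, V, W}.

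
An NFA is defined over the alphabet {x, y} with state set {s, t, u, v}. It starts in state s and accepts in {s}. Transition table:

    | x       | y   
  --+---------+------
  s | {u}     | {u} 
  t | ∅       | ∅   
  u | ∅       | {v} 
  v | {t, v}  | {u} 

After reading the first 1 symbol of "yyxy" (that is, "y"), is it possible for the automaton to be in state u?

Yes

Start in {s}.
Read 'y': {s} → {u}.
State u is in {u}.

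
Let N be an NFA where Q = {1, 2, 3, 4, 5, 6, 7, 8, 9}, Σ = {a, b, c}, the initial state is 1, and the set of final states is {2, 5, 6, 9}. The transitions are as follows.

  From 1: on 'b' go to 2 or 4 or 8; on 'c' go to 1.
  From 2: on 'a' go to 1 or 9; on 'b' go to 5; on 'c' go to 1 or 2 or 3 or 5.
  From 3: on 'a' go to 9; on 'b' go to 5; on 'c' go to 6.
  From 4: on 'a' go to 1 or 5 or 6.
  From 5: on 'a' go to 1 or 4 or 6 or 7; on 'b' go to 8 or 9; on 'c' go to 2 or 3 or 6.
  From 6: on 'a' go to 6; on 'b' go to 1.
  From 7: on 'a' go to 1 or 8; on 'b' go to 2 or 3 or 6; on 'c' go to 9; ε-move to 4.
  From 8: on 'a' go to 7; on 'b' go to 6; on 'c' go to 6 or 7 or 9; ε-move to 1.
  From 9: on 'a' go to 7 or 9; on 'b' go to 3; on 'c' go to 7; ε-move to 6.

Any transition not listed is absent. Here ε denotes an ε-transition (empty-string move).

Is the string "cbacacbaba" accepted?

Start in {1}.
Read 'c': {1} → {1}.
Read 'b': {1} → {1, 2, 4, 8}.
Read 'a': {1, 2, 4, 8} → {1, 4, 5, 6, 7, 9}.
Read 'c': {1, 4, 5, 6, 7, 9} → {1, 2, 3, 4, 6, 7, 9}.
Read 'a': {1, 2, 3, 4, 6, 7, 9} → {1, 4, 5, 6, 7, 8, 9}.
Read 'c': {1, 4, 5, 6, 7, 8, 9} → {1, 2, 3, 4, 6, 7, 9}.
Read 'b': {1, 2, 3, 4, 6, 7, 9} → {1, 2, 3, 4, 5, 6, 8}.
Read 'a': {1, 2, 3, 4, 5, 6, 8} → {1, 4, 5, 6, 7, 9}.
Read 'b': {1, 4, 5, 6, 7, 9} → {1, 2, 3, 4, 6, 8, 9}.
Read 'a': {1, 2, 3, 4, 6, 8, 9} → {1, 4, 5, 6, 7, 9}.
The final set {1, 4, 5, 6, 7, 9} contains the accepting states 5, 6, 9.

Yes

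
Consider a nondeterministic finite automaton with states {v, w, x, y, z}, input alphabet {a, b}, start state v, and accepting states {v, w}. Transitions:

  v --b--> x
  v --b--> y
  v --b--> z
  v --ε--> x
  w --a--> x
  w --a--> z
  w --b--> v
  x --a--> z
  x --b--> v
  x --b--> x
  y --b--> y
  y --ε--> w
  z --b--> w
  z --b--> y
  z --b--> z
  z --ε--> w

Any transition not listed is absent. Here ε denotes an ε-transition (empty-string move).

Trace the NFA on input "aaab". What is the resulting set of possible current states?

{v, w, x, y, z}

Start: ε-closure({v}) = {v, x}.
Read 'a': {v, x} → {w, z}.
Read 'a': {w, z} → {w, x, z}.
Read 'a': {w, x, z} → {w, x, z}.
Read 'b': {w, x, z} → {v, w, x, y, z}.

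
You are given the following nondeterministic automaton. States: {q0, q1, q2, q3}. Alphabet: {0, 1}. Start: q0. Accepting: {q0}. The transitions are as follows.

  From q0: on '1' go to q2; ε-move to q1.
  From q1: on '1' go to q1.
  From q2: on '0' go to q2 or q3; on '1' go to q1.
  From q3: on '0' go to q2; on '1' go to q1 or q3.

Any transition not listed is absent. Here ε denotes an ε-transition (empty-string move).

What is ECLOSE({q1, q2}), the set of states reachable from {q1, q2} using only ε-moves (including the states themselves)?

{q1, q2}

Begin with {q1, q2}.
No ε-moves leave this set, so the closure equals the set itself.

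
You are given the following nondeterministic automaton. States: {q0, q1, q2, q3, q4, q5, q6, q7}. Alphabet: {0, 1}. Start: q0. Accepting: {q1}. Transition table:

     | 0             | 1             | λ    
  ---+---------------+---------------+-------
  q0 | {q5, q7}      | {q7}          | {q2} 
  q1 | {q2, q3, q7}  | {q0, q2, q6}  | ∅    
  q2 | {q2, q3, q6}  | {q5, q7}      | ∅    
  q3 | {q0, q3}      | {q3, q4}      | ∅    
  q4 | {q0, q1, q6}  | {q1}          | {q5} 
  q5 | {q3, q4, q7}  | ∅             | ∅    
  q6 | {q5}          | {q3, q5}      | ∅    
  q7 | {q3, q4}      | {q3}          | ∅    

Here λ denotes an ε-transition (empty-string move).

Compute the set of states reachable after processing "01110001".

{q0, q1, q2, q3, q4, q5, q6, q7}

Start: ε-closure({q0}) = {q0, q2}.
Read '0': q0→{q5, q7}, q2→{q2, q3, q6}; now {q2, q3, q5, q6, q7}.
Read '1': q2→{q5, q7}, q3→{q3, q4}, q5→∅, q6→{q3, q5}, q7→{q3}; now {q3, q4, q5, q7}.
Read '1': q3→{q3, q4}, q4→{q1}, q5→∅, q7→{q3}; union {q1, q3, q4}; ε-closure = {q1, q3, q4, q5}.
Read '1': q1→{q0, q2, q6}, q3→{q3, q4}, q4→{q1}, q5→∅; union {q0, q1, q2, q3, q4, q6}; ε-closure = {q0, q1, q2, q3, q4, q5, q6}.
Read '0': q0→{q5, q7}, q1→{q2, q3, q7}, q2→{q2, q3, q6}, q3→{q0, q3}, q4→{q0, q1, q6}, q5→{q3, q4, q7}, q6→{q5}; now {q0, q1, q2, q3, q4, q5, q6, q7}.
Read '0': q0→{q5, q7}, q1→{q2, q3, q7}, q2→{q2, q3, q6}, q3→{q0, q3}, q4→{q0, q1, q6}, q5→{q3, q4, q7}, q6→{q5}, q7→{q3, q4}; now {q0, q1, q2, q3, q4, q5, q6, q7}.
Read '0': q0→{q5, q7}, q1→{q2, q3, q7}, q2→{q2, q3, q6}, q3→{q0, q3}, q4→{q0, q1, q6}, q5→{q3, q4, q7}, q6→{q5}, q7→{q3, q4}; now {q0, q1, q2, q3, q4, q5, q6, q7}.
Read '1': q0→{q7}, q1→{q0, q2, q6}, q2→{q5, q7}, q3→{q3, q4}, q4→{q1}, q5→∅, q6→{q3, q5}, q7→{q3}; now {q0, q1, q2, q3, q4, q5, q6, q7}.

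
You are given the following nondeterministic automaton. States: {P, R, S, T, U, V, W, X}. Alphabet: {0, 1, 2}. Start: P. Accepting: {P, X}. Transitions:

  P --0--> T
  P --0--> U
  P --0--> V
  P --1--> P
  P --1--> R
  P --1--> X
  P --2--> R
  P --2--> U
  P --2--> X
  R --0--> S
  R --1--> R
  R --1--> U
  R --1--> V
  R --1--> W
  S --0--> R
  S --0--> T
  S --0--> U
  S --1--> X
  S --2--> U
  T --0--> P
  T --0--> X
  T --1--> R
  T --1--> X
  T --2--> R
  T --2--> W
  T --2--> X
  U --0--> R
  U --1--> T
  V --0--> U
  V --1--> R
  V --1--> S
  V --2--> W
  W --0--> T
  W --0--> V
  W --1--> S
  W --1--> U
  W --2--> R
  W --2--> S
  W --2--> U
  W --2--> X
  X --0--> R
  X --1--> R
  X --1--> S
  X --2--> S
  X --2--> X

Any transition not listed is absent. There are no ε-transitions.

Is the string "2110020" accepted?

Start in {P}.
Read '2': P→{R, U, X}; now {R, U, X}.
Read '1': R→{R, U, V, W}, U→{T}, X→{R, S}; now {R, S, T, U, V, W}.
Read '1': R→{R, U, V, W}, S→{X}, T→{R, X}, U→{T}, V→{R, S}, W→{S, U}; now {R, S, T, U, V, W, X}.
Read '0': R→{S}, S→{R, T, U}, T→{P, X}, U→{R}, V→{U}, W→{T, V}, X→{R}; now {P, R, S, T, U, V, X}.
Read '0': P→{T, U, V}, R→{S}, S→{R, T, U}, T→{P, X}, U→{R}, V→{U}, X→{R}; now {P, R, S, T, U, V, X}.
Read '2': P→{R, U, X}, R→∅, S→{U}, T→{R, W, X}, U→∅, V→{W}, X→{S, X}; now {R, S, U, W, X}.
Read '0': R→{S}, S→{R, T, U}, U→{R}, W→{T, V}, X→{R}; now {R, S, T, U, V}.
The final set {R, S, T, U, V} contains no accepting state.

No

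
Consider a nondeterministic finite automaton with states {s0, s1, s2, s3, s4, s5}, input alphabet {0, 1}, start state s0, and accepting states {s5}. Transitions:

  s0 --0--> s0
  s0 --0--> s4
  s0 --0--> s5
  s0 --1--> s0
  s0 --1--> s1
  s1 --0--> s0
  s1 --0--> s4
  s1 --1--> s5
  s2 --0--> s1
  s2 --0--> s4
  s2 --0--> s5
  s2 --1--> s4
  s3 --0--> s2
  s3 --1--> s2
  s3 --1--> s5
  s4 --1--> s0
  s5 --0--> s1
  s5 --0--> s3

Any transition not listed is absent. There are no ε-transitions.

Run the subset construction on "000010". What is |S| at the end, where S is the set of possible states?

5

Start in {s0}.
Read '0': s0→{s0, s4, s5}; now {s0, s4, s5}.
Read '0': s0→{s0, s4, s5}, s4→∅, s5→{s1, s3}; now {s0, s1, s3, s4, s5}.
Read '0': s0→{s0, s4, s5}, s1→{s0, s4}, s3→{s2}, s4→∅, s5→{s1, s3}; now {s0, s1, s2, s3, s4, s5}.
Read '0': s0→{s0, s4, s5}, s1→{s0, s4}, s2→{s1, s4, s5}, s3→{s2}, s4→∅, s5→{s1, s3}; now {s0, s1, s2, s3, s4, s5}.
Read '1': s0→{s0, s1}, s1→{s5}, s2→{s4}, s3→{s2, s5}, s4→{s0}, s5→∅; now {s0, s1, s2, s4, s5}.
Read '0': s0→{s0, s4, s5}, s1→{s0, s4}, s2→{s1, s4, s5}, s4→∅, s5→{s1, s3}; now {s0, s1, s3, s4, s5}.
That set has 5 states.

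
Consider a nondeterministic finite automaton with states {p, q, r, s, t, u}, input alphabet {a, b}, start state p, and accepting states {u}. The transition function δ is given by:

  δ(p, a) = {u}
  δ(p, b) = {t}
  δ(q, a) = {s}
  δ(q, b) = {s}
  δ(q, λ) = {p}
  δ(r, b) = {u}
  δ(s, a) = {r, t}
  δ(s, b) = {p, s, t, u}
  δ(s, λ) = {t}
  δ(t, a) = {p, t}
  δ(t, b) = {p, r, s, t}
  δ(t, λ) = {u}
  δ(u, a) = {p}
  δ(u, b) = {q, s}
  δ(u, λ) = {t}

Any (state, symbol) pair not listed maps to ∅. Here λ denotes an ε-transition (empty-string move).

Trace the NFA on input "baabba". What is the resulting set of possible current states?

Start in {p}.
Read 'b': {p} → {t, u}.
Read 'a': {t, u} → {p, t, u}.
Read 'a': {p, t, u} → {p, t, u}.
Read 'b': {p, t, u} → {p, q, r, s, t, u}.
Read 'b': {p, q, r, s, t, u} → {p, q, r, s, t, u}.
Read 'a': {p, q, r, s, t, u} → {p, r, s, t, u}.

{p, r, s, t, u}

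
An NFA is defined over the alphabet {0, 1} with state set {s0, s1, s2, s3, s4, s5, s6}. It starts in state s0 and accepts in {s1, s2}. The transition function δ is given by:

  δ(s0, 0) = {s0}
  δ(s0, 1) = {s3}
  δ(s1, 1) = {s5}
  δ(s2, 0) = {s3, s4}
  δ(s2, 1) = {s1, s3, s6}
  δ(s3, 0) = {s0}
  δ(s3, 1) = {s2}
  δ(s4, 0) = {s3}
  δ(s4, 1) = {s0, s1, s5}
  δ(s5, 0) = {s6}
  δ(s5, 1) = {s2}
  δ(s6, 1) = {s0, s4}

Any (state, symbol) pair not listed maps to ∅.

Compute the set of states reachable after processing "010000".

{s0}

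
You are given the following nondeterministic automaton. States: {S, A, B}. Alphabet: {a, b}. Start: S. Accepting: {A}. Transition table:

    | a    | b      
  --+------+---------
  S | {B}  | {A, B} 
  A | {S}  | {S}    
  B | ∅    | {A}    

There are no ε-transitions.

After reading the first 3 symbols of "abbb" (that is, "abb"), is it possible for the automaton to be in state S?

Start in {S}.
Read 'a': {S} → {B}.
Read 'b': {B} → {A}.
Read 'b': {A} → {S}.
State S is in {S}.

Yes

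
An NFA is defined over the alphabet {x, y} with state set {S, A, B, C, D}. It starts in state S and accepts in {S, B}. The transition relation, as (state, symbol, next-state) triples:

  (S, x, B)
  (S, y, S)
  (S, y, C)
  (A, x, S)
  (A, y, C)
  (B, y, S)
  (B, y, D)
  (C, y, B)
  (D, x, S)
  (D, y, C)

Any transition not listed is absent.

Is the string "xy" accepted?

Yes

Start in {S}.
Read 'x': S→{B}; now {B}.
Read 'y': B→{S, D}; now {S, D}.
The final set {S, D} contains the accepting state S.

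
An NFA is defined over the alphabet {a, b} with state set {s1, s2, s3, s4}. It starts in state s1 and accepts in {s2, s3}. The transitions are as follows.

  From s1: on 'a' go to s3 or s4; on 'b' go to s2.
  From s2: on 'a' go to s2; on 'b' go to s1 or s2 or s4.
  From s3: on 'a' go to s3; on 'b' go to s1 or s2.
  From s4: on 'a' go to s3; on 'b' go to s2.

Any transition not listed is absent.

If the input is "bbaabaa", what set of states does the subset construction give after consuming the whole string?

Start in {s1}.
Read 'b': {s1} → {s2}.
Read 'b': {s2} → {s1, s2, s4}.
Read 'a': {s1, s2, s4} → {s2, s3, s4}.
Read 'a': {s2, s3, s4} → {s2, s3}.
Read 'b': {s2, s3} → {s1, s2, s4}.
Read 'a': {s1, s2, s4} → {s2, s3, s4}.
Read 'a': {s2, s3, s4} → {s2, s3}.

{s2, s3}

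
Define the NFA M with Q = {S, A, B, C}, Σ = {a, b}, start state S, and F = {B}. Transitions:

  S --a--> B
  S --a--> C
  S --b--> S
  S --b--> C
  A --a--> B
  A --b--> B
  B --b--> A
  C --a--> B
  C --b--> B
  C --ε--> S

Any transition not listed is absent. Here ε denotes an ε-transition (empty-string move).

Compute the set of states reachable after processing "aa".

{S, B, C}

Start in {S}.
Read 'a': {S} → {S, B, C}.
Read 'a': {S, B, C} → {S, B, C}.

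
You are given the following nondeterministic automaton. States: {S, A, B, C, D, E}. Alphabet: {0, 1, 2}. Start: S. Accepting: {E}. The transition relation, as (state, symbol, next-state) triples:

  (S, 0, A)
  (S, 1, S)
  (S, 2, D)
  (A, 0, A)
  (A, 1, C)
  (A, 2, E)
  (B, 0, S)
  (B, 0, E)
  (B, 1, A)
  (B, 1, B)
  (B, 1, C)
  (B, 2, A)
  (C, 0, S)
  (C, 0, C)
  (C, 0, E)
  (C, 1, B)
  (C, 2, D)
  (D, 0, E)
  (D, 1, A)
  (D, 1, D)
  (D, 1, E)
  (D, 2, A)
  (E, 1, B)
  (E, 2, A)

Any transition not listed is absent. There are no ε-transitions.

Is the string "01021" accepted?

Yes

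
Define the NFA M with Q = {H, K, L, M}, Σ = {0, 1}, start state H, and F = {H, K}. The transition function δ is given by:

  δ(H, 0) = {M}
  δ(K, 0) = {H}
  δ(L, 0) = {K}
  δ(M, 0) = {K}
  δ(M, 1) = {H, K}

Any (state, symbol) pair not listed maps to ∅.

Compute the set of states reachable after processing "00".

{K}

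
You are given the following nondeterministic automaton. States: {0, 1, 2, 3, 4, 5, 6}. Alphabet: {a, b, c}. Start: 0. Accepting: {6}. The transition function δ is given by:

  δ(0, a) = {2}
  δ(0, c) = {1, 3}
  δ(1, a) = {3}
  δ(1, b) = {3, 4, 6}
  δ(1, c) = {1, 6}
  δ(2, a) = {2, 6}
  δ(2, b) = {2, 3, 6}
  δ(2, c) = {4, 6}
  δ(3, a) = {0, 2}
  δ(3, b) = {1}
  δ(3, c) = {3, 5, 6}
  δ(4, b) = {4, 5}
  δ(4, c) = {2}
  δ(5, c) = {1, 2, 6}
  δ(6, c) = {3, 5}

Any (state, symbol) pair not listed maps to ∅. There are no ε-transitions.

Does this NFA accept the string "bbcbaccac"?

Start in {0}.
Read 'b': 0→∅; now ∅.
The set is empty and remains empty for the remaining 8 symbols.
The final set ∅ contains no accepting state.

No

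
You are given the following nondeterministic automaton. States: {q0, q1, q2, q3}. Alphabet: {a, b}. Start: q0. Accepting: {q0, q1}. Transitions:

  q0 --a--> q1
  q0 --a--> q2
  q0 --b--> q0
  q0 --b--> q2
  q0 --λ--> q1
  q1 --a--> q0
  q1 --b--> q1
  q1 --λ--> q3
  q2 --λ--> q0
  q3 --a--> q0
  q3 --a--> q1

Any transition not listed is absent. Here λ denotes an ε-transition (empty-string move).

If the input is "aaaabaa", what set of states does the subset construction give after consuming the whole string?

Start: ε-closure({q0}) = {q0, q1, q3}.
Read 'a': {q0, q1, q3} → {q0, q1, q2, q3}.
Read 'a': {q0, q1, q2, q3} → {q0, q1, q2, q3}.
Read 'a': {q0, q1, q2, q3} → {q0, q1, q2, q3}.
Read 'a': {q0, q1, q2, q3} → {q0, q1, q2, q3}.
Read 'b': {q0, q1, q2, q3} → {q0, q1, q2, q3}.
Read 'a': {q0, q1, q2, q3} → {q0, q1, q2, q3}.
Read 'a': {q0, q1, q2, q3} → {q0, q1, q2, q3}.

{q0, q1, q2, q3}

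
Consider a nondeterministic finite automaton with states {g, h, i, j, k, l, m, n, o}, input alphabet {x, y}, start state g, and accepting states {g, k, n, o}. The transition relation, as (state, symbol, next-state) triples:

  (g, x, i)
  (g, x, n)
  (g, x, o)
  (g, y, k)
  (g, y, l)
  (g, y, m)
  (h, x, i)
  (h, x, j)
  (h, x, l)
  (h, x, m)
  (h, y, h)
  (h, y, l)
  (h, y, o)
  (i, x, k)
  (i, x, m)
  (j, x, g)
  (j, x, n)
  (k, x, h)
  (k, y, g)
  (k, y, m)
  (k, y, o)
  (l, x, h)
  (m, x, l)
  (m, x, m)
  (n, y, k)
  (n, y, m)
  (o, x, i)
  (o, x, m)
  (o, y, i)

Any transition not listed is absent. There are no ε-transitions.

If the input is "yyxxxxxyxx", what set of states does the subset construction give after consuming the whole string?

Start in {g}.
Read 'y': g→{k, l, m}; now {k, l, m}.
Read 'y': k→{g, m, o}, l→∅, m→∅; now {g, m, o}.
Read 'x': g→{i, n, o}, m→{l, m}, o→{i, m}; now {i, l, m, n, o}.
Read 'x': i→{k, m}, l→{h}, m→{l, m}, n→∅, o→{i, m}; now {h, i, k, l, m}.
Read 'x': h→{i, j, l, m}, i→{k, m}, k→{h}, l→{h}, m→{l, m}; now {h, i, j, k, l, m}.
Read 'x': h→{i, j, l, m}, i→{k, m}, j→{g, n}, k→{h}, l→{h}, m→{l, m}; now {g, h, i, j, k, l, m, n}.
Read 'x': g→{i, n, o}, h→{i, j, l, m}, i→{k, m}, j→{g, n}, k→{h}, l→{h}, m→{l, m}, n→∅; now {g, h, i, j, k, l, m, n, o}.
Read 'y': g→{k, l, m}, h→{h, l, o}, i→∅, j→∅, k→{g, m, o}, l→∅, m→∅, n→{k, m}, o→{i}; now {g, h, i, k, l, m, o}.
Read 'x': g→{i, n, o}, h→{i, j, l, m}, i→{k, m}, k→{h}, l→{h}, m→{l, m}, o→{i, m}; now {h, i, j, k, l, m, n, o}.
Read 'x': h→{i, j, l, m}, i→{k, m}, j→{g, n}, k→{h}, l→{h}, m→{l, m}, n→∅, o→{i, m}; now {g, h, i, j, k, l, m, n}.

{g, h, i, j, k, l, m, n}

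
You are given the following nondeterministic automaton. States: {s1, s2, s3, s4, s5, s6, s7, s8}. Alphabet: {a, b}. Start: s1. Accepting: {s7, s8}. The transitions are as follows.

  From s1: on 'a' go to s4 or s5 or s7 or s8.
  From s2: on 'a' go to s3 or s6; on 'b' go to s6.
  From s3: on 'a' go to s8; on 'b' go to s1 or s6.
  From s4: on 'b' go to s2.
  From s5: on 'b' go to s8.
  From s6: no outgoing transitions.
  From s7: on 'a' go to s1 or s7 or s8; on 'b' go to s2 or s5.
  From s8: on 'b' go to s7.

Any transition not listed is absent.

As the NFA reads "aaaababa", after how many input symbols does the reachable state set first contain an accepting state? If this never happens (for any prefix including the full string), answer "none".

Start in {s1}.
Read 'a': s1→{s4, s5, s7, s8}; now {s4, s5, s7, s8}.
None of the earlier sets intersect F, but {s4, s5, s7, s8} does.

1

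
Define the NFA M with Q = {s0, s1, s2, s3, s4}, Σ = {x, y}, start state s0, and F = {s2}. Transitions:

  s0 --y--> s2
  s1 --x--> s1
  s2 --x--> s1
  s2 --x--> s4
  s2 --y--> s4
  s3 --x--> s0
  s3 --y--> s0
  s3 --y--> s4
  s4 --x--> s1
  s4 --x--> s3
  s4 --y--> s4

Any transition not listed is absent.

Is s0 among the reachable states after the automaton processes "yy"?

Start in {s0}.
Read 'y': s0→{s2}; now {s2}.
Read 'y': s2→{s4}; now {s4}.
State s0 is not in {s4}.

No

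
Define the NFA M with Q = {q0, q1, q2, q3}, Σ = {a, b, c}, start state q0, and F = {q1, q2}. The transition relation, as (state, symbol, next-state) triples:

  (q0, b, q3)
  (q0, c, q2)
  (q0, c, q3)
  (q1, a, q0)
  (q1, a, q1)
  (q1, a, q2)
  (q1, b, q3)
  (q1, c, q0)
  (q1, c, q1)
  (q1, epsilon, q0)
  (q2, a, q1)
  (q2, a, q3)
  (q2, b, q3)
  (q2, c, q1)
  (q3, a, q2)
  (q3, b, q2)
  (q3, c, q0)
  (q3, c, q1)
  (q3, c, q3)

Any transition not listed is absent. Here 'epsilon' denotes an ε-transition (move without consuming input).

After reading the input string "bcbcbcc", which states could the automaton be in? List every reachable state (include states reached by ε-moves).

Start in {q0}.
Read 'b': {q0} → {q3}.
Read 'c': {q3} → {q0, q1, q3}.
Read 'b': {q0, q1, q3} → {q2, q3}.
Read 'c': {q2, q3} → {q0, q1, q3}.
Read 'b': {q0, q1, q3} → {q2, q3}.
Read 'c': {q2, q3} → {q0, q1, q3}.
Read 'c': {q0, q1, q3} → {q0, q1, q2, q3}.

{q0, q1, q2, q3}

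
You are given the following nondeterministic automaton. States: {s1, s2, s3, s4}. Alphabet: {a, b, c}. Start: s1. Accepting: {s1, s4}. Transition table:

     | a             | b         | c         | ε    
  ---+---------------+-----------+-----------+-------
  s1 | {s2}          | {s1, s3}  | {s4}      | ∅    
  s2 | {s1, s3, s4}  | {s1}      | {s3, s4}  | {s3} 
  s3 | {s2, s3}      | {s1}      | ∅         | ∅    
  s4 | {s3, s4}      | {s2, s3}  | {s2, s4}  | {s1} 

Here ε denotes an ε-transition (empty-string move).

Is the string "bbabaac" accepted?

Start in {s1}.
Read 'b': s1→{s1, s3}; now {s1, s3}.
Read 'b': s1→{s1, s3}, s3→{s1}; now {s1, s3}.
Read 'a': s1→{s2}, s3→{s2, s3}; now {s2, s3}.
Read 'b': s2→{s1}, s3→{s1}; now {s1}.
Read 'a': s1→{s2}; union {s2}; ε-closure = {s2, s3}.
Read 'a': s2→{s1, s3, s4}, s3→{s2, s3}; now {s1, s2, s3, s4}.
Read 'c': s1→{s4}, s2→{s3, s4}, s3→∅, s4→{s2, s4}; union {s2, s3, s4}; ε-closure = {s1, s2, s3, s4}.
The final set {s1, s2, s3, s4} contains the accepting states s1, s4.

Yes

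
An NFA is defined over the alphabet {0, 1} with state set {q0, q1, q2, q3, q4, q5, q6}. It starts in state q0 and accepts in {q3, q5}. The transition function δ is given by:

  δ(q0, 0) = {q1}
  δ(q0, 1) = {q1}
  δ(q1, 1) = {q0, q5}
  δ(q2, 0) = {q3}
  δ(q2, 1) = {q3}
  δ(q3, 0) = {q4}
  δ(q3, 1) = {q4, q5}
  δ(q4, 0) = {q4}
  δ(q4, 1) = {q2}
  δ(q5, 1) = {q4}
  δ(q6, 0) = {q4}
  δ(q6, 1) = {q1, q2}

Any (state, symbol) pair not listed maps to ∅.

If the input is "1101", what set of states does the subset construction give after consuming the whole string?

{q0, q5}

Start in {q0}.
Read '1': {q0} → {q1}.
Read '1': {q1} → {q0, q5}.
Read '0': {q0, q5} → {q1}.
Read '1': {q1} → {q0, q5}.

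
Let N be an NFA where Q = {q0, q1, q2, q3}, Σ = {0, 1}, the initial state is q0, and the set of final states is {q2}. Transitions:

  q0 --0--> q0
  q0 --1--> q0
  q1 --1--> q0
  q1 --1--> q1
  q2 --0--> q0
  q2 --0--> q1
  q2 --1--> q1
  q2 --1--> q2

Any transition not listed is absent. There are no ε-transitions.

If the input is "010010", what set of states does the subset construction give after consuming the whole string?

{q0}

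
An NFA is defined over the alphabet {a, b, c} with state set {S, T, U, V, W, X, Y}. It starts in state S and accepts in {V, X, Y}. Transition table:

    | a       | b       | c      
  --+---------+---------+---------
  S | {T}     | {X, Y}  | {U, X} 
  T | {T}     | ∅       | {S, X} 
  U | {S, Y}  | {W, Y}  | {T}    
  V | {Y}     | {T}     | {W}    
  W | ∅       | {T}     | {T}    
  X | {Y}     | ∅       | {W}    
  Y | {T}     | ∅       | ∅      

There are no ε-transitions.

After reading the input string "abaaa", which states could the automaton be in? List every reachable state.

∅

Start in {S}.
Read 'a': S→{T}; now {T}.
Read 'b': T→∅; now ∅.
The set is empty and remains empty for the remaining 3 symbols.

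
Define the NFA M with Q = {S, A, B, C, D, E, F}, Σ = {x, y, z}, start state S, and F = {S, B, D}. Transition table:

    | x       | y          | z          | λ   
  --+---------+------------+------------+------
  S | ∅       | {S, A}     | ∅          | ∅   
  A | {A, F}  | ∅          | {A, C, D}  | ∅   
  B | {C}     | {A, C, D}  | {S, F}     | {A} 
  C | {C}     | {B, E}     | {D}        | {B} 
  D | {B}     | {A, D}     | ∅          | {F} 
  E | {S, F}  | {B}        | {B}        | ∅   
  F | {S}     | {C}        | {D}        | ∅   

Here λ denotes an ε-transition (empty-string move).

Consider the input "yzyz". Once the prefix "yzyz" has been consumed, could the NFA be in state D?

Yes

Start in {S}.
Read 'y': S→{S, A}; now {S, A}.
Read 'z': S→∅, A→{A, C, D}; union {A, C, D}; ε-closure = {A, B, C, D, F}.
Read 'y': A→∅, B→{A, C, D}, C→{B, E}, D→{A, D}, F→{C}; union {A, B, C, D, E}; ε-closure = {A, B, C, D, E, F}.
Read 'z': A→{A, C, D}, B→{S, F}, C→{D}, D→∅, E→{B}, F→{D}; now {S, A, B, C, D, F}.
State D is in {S, A, B, C, D, F}.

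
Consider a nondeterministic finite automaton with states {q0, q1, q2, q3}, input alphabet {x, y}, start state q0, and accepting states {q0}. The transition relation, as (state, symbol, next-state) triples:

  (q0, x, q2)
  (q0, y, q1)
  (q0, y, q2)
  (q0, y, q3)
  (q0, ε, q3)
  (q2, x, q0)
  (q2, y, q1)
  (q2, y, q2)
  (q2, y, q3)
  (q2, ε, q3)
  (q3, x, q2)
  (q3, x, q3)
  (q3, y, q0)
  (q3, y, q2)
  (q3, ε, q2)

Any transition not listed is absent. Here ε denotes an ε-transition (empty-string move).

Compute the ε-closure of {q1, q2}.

{q1, q2, q3}

Begin with {q1, q2}.
ε-move q2 → q3; add q3.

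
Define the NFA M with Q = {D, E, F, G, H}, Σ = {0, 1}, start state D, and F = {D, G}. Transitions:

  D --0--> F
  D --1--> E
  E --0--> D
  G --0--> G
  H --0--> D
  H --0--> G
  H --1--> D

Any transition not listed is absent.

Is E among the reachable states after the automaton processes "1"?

Yes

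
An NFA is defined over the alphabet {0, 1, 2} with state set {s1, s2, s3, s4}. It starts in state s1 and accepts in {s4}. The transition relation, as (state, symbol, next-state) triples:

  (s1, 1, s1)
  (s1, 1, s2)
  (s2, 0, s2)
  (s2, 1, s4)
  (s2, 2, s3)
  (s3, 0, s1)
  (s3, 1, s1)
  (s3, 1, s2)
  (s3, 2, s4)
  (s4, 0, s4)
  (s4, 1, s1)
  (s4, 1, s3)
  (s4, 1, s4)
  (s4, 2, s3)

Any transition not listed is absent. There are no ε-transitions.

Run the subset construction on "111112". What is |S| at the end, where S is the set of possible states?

2

Start in {s1}.
Read '1': {s1} → {s1, s2}.
Read '1': {s1, s2} → {s1, s2, s4}.
Read '1': {s1, s2, s4} → {s1, s2, s3, s4}.
Read '1': {s1, s2, s3, s4} → {s1, s2, s3, s4}.
Read '1': {s1, s2, s3, s4} → {s1, s2, s3, s4}.
Read '2': {s1, s2, s3, s4} → {s3, s4}.
That set has 2 states.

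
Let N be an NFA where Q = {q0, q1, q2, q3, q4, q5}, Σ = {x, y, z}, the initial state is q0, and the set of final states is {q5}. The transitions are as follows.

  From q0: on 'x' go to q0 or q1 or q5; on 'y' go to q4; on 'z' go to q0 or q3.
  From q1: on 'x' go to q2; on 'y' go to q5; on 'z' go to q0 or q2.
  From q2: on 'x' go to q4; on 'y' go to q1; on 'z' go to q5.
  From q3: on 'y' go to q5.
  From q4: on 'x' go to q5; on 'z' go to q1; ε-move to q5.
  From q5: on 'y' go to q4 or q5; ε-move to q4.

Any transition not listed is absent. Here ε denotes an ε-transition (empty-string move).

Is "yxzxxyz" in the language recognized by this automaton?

No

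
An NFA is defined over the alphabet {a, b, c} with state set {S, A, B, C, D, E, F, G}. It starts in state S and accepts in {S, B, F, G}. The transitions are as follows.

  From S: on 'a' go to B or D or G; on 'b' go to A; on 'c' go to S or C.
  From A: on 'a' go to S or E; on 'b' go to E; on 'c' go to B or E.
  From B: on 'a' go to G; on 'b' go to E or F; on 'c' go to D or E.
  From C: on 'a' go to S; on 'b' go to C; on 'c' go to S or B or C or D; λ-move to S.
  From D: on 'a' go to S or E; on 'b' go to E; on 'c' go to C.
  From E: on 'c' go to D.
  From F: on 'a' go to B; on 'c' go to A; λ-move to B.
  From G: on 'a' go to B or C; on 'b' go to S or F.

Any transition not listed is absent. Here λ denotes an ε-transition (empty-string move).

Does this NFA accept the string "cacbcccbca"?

Yes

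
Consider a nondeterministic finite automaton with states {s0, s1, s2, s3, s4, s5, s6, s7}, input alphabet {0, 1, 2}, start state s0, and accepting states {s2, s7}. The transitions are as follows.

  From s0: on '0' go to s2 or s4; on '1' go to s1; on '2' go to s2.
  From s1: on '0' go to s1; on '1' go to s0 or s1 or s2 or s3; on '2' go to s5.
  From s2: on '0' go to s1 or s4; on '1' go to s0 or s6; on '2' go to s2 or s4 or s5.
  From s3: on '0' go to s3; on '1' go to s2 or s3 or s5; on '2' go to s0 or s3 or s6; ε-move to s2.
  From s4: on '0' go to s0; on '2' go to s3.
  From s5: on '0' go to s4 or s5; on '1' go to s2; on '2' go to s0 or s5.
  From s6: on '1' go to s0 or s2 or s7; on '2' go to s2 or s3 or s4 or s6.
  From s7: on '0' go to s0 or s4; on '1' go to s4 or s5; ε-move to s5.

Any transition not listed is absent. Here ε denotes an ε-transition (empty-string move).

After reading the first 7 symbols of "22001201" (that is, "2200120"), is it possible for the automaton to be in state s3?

Yes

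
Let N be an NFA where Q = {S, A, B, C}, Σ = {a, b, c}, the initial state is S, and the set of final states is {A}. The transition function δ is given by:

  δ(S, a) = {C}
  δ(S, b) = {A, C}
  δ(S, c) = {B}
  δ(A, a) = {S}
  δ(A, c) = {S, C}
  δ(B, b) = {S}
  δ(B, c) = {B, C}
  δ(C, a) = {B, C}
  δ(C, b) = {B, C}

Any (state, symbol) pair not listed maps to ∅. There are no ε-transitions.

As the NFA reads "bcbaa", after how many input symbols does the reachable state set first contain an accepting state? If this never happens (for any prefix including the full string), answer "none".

1

Start in {S}.
Read 'b': S→{A, C}; now {A, C}.
None of the earlier sets intersect F, but {A, C} does.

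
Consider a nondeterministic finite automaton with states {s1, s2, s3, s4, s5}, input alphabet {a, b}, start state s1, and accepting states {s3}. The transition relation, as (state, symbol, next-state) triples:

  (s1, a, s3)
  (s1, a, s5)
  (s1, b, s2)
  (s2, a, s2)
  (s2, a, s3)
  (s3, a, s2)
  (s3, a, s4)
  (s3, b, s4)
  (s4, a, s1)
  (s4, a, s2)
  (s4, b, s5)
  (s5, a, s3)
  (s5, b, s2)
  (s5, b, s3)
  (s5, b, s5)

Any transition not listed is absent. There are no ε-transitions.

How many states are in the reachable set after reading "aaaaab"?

4

Start in {s1}.
Read 'a': s1→{s3, s5}; now {s3, s5}.
Read 'a': s3→{s2, s4}, s5→{s3}; now {s2, s3, s4}.
Read 'a': s2→{s2, s3}, s3→{s2, s4}, s4→{s1, s2}; now {s1, s2, s3, s4}.
Read 'a': s1→{s3, s5}, s2→{s2, s3}, s3→{s2, s4}, s4→{s1, s2}; now {s1, s2, s3, s4, s5}.
Read 'a': s1→{s3, s5}, s2→{s2, s3}, s3→{s2, s4}, s4→{s1, s2}, s5→{s3}; now {s1, s2, s3, s4, s5}.
Read 'b': s1→{s2}, s2→∅, s3→{s4}, s4→{s5}, s5→{s2, s3, s5}; now {s2, s3, s4, s5}.
That set has 4 states.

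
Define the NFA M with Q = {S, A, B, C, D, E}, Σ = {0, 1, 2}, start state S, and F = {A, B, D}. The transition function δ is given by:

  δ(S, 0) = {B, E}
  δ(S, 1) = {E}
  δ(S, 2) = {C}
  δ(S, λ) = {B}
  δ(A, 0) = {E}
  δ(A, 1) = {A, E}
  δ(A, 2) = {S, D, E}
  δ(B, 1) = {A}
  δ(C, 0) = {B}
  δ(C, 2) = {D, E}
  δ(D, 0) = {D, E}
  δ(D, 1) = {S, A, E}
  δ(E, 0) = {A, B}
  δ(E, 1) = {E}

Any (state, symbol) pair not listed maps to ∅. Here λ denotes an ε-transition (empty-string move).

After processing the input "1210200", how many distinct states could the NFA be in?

Start: ε-closure({S}) = {S, B}.
Read '1': S→{E}, B→{A}; now {A, E}.
Read '2': A→{S, D, E}, E→∅; union {S, D, E}; ε-closure = {S, B, D, E}.
Read '1': S→{E}, B→{A}, D→{S, A, E}, E→{E}; union {S, A, E}; ε-closure = {S, A, B, E}.
Read '0': S→{B, E}, A→{E}, B→∅, E→{A, B}; now {A, B, E}.
Read '2': A→{S, D, E}, B→∅, E→∅; union {S, D, E}; ε-closure = {S, B, D, E}.
Read '0': S→{B, E}, B→∅, D→{D, E}, E→{A, B}; now {A, B, D, E}.
Read '0': A→{E}, B→∅, D→{D, E}, E→{A, B}; now {A, B, D, E}.
That set has 4 states.

4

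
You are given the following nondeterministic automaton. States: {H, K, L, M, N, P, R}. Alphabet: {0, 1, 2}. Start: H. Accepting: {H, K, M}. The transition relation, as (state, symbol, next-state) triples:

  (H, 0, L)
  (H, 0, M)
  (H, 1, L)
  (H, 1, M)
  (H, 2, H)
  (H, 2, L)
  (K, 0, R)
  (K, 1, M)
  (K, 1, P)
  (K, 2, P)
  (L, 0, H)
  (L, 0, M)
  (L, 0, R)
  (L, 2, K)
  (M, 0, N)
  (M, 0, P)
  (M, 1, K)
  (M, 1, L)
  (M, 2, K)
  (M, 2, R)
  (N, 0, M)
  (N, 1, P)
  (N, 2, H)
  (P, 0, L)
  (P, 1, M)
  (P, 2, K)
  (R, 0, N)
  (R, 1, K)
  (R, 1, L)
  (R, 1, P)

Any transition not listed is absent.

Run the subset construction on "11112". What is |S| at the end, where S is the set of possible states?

3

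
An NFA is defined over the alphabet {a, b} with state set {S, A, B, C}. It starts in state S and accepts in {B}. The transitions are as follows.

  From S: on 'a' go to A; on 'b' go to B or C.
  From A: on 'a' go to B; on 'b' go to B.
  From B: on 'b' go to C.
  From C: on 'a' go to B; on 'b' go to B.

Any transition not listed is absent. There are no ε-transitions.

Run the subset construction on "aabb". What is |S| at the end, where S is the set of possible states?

1

Start in {S}.
Read 'a': S→{A}; now {A}.
Read 'a': A→{B}; now {B}.
Read 'b': B→{C}; now {C}.
Read 'b': C→{B}; now {B}.
That set has 1 state.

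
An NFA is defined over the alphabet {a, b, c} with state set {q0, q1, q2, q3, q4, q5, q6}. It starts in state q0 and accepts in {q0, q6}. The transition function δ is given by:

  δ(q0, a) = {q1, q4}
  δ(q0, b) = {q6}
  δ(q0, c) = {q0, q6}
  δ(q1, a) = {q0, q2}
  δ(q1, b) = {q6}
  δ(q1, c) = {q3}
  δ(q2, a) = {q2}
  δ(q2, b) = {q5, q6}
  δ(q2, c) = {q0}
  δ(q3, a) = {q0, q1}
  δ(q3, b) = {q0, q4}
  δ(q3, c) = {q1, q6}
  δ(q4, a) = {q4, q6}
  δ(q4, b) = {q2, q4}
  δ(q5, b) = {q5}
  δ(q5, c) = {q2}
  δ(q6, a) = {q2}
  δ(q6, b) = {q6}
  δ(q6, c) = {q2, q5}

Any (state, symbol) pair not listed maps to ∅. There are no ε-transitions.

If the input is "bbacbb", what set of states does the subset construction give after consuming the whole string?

{q6}

Start in {q0}.
Read 'b': q0→{q6}; now {q6}.
Read 'b': q6→{q6}; now {q6}.
Read 'a': q6→{q2}; now {q2}.
Read 'c': q2→{q0}; now {q0}.
Read 'b': q0→{q6}; now {q6}.
Read 'b': q6→{q6}; now {q6}.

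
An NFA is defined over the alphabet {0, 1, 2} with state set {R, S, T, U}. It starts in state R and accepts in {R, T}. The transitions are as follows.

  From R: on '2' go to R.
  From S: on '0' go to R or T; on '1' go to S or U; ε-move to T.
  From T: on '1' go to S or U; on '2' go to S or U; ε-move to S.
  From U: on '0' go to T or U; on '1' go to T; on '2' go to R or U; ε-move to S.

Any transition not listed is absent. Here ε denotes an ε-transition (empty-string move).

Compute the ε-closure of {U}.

Begin with {U}.
ε-move U → S; add S.
ε-move S → T; add T.

{S, T, U}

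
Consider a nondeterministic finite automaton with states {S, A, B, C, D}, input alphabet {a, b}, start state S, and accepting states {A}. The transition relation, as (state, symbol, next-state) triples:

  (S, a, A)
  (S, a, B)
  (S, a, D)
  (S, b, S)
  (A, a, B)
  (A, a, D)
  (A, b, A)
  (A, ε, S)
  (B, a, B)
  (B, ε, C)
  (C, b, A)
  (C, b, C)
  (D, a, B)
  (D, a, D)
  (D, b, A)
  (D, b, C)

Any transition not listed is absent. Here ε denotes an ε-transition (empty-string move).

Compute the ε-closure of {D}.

Begin with {D}.
No ε-moves leave this set, so the closure equals the set itself.

{D}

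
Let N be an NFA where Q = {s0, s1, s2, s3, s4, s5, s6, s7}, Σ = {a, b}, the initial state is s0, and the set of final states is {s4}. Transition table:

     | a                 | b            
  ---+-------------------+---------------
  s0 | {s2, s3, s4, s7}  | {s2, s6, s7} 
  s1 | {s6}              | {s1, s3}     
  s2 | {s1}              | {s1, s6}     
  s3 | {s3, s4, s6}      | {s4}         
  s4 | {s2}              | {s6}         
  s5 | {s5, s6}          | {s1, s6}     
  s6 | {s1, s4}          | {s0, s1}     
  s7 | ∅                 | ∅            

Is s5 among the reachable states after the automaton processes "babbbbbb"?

No

Start in {s0}.
Read 'b': {s0} → {s2, s6, s7}.
Read 'a': {s2, s6, s7} → {s1, s4}.
Read 'b': {s1, s4} → {s1, s3, s6}.
Read 'b': {s1, s3, s6} → {s0, s1, s3, s4}.
Read 'b': {s0, s1, s3, s4} → {s1, s2, s3, s4, s6, s7}.
Read 'b': {s1, s2, s3, s4, s6, s7} → {s0, s1, s3, s4, s6}.
Read 'b': {s0, s1, s3, s4, s6} → {s0, s1, s2, s3, s4, s6, s7}.
Read 'b': {s0, s1, s2, s3, s4, s6, s7} → {s0, s1, s2, s3, s4, s6, s7}.
State s5 is not in {s0, s1, s2, s3, s4, s6, s7}.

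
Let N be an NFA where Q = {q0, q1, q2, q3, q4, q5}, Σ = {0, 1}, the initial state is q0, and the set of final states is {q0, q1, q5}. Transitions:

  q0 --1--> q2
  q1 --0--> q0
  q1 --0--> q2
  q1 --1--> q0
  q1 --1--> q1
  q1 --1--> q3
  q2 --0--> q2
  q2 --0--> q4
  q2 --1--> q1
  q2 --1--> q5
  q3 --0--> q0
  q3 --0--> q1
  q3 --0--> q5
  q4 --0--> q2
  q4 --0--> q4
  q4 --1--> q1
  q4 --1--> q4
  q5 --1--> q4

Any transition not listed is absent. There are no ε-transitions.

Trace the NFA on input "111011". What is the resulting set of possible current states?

Start in {q0}.
Read '1': {q0} → {q2}.
Read '1': {q2} → {q1, q5}.
Read '1': {q1, q5} → {q0, q1, q3, q4}.
Read '0': {q0, q1, q3, q4} → {q0, q1, q2, q4, q5}.
Read '1': {q0, q1, q2, q4, q5} → {q0, q1, q2, q3, q4, q5}.
Read '1': {q0, q1, q2, q3, q4, q5} → {q0, q1, q2, q3, q4, q5}.

{q0, q1, q2, q3, q4, q5}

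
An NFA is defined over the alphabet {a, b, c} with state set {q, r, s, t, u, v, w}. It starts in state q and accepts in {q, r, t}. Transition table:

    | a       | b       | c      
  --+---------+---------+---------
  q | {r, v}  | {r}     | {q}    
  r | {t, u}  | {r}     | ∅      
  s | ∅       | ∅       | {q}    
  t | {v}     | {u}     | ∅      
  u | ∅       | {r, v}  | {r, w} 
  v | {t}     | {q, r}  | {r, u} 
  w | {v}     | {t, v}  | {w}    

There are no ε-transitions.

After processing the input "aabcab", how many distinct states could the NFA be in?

4

Start in {q}.
Read 'a': q→{r, v}; now {r, v}.
Read 'a': r→{t, u}, v→{t}; now {t, u}.
Read 'b': t→{u}, u→{r, v}; now {r, u, v}.
Read 'c': r→∅, u→{r, w}, v→{r, u}; now {r, u, w}.
Read 'a': r→{t, u}, u→∅, w→{v}; now {t, u, v}.
Read 'b': t→{u}, u→{r, v}, v→{q, r}; now {q, r, u, v}.
That set has 4 states.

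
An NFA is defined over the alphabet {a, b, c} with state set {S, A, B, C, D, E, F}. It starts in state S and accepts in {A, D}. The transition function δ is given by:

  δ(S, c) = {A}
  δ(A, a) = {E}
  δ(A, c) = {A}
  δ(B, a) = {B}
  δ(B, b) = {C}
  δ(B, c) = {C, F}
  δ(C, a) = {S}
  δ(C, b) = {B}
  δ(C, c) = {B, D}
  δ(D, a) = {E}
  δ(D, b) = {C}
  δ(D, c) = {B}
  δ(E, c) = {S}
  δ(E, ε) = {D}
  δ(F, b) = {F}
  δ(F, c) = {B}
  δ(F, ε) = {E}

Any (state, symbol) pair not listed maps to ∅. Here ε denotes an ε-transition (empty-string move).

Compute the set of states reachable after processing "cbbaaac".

∅

Start in {S}.
Read 'c': {S} → {A}.
Read 'b': {A} → ∅.
The set is empty and remains empty for the remaining 5 symbols.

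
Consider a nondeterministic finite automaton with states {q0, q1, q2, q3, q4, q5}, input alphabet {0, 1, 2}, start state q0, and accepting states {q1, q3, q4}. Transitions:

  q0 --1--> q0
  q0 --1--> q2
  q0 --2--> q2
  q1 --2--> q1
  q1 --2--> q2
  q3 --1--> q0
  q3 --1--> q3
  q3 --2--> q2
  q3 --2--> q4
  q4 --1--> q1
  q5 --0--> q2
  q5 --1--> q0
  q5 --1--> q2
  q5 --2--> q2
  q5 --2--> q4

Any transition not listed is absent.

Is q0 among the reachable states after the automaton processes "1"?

Yes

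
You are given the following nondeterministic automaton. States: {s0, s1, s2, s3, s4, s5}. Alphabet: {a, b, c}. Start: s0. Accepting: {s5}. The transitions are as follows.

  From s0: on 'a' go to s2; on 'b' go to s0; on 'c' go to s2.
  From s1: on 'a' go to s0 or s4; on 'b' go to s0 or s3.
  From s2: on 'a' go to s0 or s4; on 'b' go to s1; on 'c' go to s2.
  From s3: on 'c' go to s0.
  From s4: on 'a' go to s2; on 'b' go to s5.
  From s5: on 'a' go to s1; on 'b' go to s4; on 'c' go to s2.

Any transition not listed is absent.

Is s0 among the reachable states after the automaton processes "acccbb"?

Start in {s0}.
Read 'a': s0→{s2}; now {s2}.
Read 'c': s2→{s2}; now {s2}.
Read 'c': s2→{s2}; now {s2}.
Read 'c': s2→{s2}; now {s2}.
Read 'b': s2→{s1}; now {s1}.
Read 'b': s1→{s0, s3}; now {s0, s3}.
State s0 is in {s0, s3}.

Yes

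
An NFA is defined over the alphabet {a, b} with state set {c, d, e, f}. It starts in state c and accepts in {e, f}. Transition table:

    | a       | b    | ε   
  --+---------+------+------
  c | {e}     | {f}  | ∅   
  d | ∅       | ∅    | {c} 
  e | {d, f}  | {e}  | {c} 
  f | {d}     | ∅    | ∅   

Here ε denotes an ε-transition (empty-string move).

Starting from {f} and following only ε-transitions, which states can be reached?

{f}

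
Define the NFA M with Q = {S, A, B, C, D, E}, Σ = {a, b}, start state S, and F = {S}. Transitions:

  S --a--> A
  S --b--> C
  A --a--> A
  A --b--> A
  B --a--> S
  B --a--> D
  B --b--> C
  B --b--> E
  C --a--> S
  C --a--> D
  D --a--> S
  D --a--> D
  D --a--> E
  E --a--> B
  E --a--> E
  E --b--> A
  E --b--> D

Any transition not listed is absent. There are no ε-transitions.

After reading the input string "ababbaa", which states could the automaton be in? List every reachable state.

Start in {S}.
Read 'a': {S} → {A}.
Read 'b': {A} → {A}.
Read 'a': {A} → {A}.
Read 'b': {A} → {A}.
Read 'b': {A} → {A}.
Read 'a': {A} → {A}.
Read 'a': {A} → {A}.

{A}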